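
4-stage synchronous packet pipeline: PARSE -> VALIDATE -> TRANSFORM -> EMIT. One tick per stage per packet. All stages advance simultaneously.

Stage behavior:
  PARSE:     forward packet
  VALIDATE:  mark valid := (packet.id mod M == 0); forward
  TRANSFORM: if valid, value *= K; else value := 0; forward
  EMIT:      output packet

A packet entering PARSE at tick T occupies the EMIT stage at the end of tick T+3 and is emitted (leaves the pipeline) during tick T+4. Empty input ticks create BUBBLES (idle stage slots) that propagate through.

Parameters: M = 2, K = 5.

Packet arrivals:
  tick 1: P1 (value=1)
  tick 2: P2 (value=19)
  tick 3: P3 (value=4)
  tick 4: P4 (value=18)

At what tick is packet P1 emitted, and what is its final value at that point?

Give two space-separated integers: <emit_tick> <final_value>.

Tick 1: [PARSE:P1(v=1,ok=F), VALIDATE:-, TRANSFORM:-, EMIT:-] out:-; in:P1
Tick 2: [PARSE:P2(v=19,ok=F), VALIDATE:P1(v=1,ok=F), TRANSFORM:-, EMIT:-] out:-; in:P2
Tick 3: [PARSE:P3(v=4,ok=F), VALIDATE:P2(v=19,ok=T), TRANSFORM:P1(v=0,ok=F), EMIT:-] out:-; in:P3
Tick 4: [PARSE:P4(v=18,ok=F), VALIDATE:P3(v=4,ok=F), TRANSFORM:P2(v=95,ok=T), EMIT:P1(v=0,ok=F)] out:-; in:P4
Tick 5: [PARSE:-, VALIDATE:P4(v=18,ok=T), TRANSFORM:P3(v=0,ok=F), EMIT:P2(v=95,ok=T)] out:P1(v=0); in:-
Tick 6: [PARSE:-, VALIDATE:-, TRANSFORM:P4(v=90,ok=T), EMIT:P3(v=0,ok=F)] out:P2(v=95); in:-
Tick 7: [PARSE:-, VALIDATE:-, TRANSFORM:-, EMIT:P4(v=90,ok=T)] out:P3(v=0); in:-
Tick 8: [PARSE:-, VALIDATE:-, TRANSFORM:-, EMIT:-] out:P4(v=90); in:-
P1: arrives tick 1, valid=False (id=1, id%2=1), emit tick 5, final value 0

Answer: 5 0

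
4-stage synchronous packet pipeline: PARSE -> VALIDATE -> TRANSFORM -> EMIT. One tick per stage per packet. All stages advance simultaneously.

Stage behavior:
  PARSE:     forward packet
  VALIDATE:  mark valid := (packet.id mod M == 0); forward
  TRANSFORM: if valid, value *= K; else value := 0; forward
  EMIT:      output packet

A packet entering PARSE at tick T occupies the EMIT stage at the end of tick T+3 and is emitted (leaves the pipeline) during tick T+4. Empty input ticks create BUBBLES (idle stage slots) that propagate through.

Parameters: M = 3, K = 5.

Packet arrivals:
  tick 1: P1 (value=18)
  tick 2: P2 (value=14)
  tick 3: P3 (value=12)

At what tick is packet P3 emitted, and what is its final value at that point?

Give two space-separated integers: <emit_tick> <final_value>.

Tick 1: [PARSE:P1(v=18,ok=F), VALIDATE:-, TRANSFORM:-, EMIT:-] out:-; in:P1
Tick 2: [PARSE:P2(v=14,ok=F), VALIDATE:P1(v=18,ok=F), TRANSFORM:-, EMIT:-] out:-; in:P2
Tick 3: [PARSE:P3(v=12,ok=F), VALIDATE:P2(v=14,ok=F), TRANSFORM:P1(v=0,ok=F), EMIT:-] out:-; in:P3
Tick 4: [PARSE:-, VALIDATE:P3(v=12,ok=T), TRANSFORM:P2(v=0,ok=F), EMIT:P1(v=0,ok=F)] out:-; in:-
Tick 5: [PARSE:-, VALIDATE:-, TRANSFORM:P3(v=60,ok=T), EMIT:P2(v=0,ok=F)] out:P1(v=0); in:-
Tick 6: [PARSE:-, VALIDATE:-, TRANSFORM:-, EMIT:P3(v=60,ok=T)] out:P2(v=0); in:-
Tick 7: [PARSE:-, VALIDATE:-, TRANSFORM:-, EMIT:-] out:P3(v=60); in:-
P3: arrives tick 3, valid=True (id=3, id%3=0), emit tick 7, final value 60

Answer: 7 60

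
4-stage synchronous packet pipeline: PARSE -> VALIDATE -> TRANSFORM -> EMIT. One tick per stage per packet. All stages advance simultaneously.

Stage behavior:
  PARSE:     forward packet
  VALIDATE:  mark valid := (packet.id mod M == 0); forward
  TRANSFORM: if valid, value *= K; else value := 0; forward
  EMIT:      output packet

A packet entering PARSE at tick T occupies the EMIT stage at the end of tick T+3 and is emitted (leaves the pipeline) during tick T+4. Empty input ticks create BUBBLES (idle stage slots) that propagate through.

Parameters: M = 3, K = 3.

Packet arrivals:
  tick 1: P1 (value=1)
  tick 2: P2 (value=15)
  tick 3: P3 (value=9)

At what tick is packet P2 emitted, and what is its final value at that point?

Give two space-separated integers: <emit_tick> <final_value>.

Answer: 6 0

Derivation:
Tick 1: [PARSE:P1(v=1,ok=F), VALIDATE:-, TRANSFORM:-, EMIT:-] out:-; in:P1
Tick 2: [PARSE:P2(v=15,ok=F), VALIDATE:P1(v=1,ok=F), TRANSFORM:-, EMIT:-] out:-; in:P2
Tick 3: [PARSE:P3(v=9,ok=F), VALIDATE:P2(v=15,ok=F), TRANSFORM:P1(v=0,ok=F), EMIT:-] out:-; in:P3
Tick 4: [PARSE:-, VALIDATE:P3(v=9,ok=T), TRANSFORM:P2(v=0,ok=F), EMIT:P1(v=0,ok=F)] out:-; in:-
Tick 5: [PARSE:-, VALIDATE:-, TRANSFORM:P3(v=27,ok=T), EMIT:P2(v=0,ok=F)] out:P1(v=0); in:-
Tick 6: [PARSE:-, VALIDATE:-, TRANSFORM:-, EMIT:P3(v=27,ok=T)] out:P2(v=0); in:-
Tick 7: [PARSE:-, VALIDATE:-, TRANSFORM:-, EMIT:-] out:P3(v=27); in:-
P2: arrives tick 2, valid=False (id=2, id%3=2), emit tick 6, final value 0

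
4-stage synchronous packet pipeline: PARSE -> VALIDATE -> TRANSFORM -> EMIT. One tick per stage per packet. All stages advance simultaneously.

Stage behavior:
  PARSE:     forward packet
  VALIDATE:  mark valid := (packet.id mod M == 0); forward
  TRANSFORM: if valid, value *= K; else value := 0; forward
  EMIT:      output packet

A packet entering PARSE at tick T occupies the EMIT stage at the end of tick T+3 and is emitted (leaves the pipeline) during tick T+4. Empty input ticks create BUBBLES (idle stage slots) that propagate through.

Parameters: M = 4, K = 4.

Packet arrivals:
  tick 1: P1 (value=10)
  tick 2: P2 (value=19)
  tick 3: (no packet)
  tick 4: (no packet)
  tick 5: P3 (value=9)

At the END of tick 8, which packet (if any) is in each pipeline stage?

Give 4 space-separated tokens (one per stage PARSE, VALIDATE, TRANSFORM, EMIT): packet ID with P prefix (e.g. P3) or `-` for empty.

Tick 1: [PARSE:P1(v=10,ok=F), VALIDATE:-, TRANSFORM:-, EMIT:-] out:-; in:P1
Tick 2: [PARSE:P2(v=19,ok=F), VALIDATE:P1(v=10,ok=F), TRANSFORM:-, EMIT:-] out:-; in:P2
Tick 3: [PARSE:-, VALIDATE:P2(v=19,ok=F), TRANSFORM:P1(v=0,ok=F), EMIT:-] out:-; in:-
Tick 4: [PARSE:-, VALIDATE:-, TRANSFORM:P2(v=0,ok=F), EMIT:P1(v=0,ok=F)] out:-; in:-
Tick 5: [PARSE:P3(v=9,ok=F), VALIDATE:-, TRANSFORM:-, EMIT:P2(v=0,ok=F)] out:P1(v=0); in:P3
Tick 6: [PARSE:-, VALIDATE:P3(v=9,ok=F), TRANSFORM:-, EMIT:-] out:P2(v=0); in:-
Tick 7: [PARSE:-, VALIDATE:-, TRANSFORM:P3(v=0,ok=F), EMIT:-] out:-; in:-
Tick 8: [PARSE:-, VALIDATE:-, TRANSFORM:-, EMIT:P3(v=0,ok=F)] out:-; in:-
At end of tick 8: ['-', '-', '-', 'P3']

Answer: - - - P3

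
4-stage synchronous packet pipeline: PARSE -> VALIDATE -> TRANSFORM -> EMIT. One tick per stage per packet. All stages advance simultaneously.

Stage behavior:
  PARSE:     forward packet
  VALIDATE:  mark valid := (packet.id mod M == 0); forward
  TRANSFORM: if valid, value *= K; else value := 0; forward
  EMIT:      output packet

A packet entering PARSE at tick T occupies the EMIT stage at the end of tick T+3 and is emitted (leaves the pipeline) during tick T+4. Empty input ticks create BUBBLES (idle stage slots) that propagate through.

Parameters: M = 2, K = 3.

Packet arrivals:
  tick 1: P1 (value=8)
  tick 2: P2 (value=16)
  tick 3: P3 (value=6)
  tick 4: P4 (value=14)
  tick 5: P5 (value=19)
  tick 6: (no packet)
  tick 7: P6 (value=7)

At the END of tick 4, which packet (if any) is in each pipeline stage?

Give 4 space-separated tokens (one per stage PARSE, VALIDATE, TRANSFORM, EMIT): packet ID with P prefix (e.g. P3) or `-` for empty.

Answer: P4 P3 P2 P1

Derivation:
Tick 1: [PARSE:P1(v=8,ok=F), VALIDATE:-, TRANSFORM:-, EMIT:-] out:-; in:P1
Tick 2: [PARSE:P2(v=16,ok=F), VALIDATE:P1(v=8,ok=F), TRANSFORM:-, EMIT:-] out:-; in:P2
Tick 3: [PARSE:P3(v=6,ok=F), VALIDATE:P2(v=16,ok=T), TRANSFORM:P1(v=0,ok=F), EMIT:-] out:-; in:P3
Tick 4: [PARSE:P4(v=14,ok=F), VALIDATE:P3(v=6,ok=F), TRANSFORM:P2(v=48,ok=T), EMIT:P1(v=0,ok=F)] out:-; in:P4
At end of tick 4: ['P4', 'P3', 'P2', 'P1']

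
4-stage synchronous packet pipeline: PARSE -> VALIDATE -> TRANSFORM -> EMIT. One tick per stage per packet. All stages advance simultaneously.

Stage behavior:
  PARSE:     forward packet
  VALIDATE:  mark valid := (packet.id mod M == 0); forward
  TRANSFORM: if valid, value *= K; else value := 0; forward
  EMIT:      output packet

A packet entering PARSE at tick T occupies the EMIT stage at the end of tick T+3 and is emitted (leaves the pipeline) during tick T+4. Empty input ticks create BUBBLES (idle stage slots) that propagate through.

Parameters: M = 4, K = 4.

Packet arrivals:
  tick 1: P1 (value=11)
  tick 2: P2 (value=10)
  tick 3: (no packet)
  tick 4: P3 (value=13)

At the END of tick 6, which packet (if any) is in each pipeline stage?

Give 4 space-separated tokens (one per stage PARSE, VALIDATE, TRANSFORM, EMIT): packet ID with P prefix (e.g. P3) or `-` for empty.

Answer: - - P3 -

Derivation:
Tick 1: [PARSE:P1(v=11,ok=F), VALIDATE:-, TRANSFORM:-, EMIT:-] out:-; in:P1
Tick 2: [PARSE:P2(v=10,ok=F), VALIDATE:P1(v=11,ok=F), TRANSFORM:-, EMIT:-] out:-; in:P2
Tick 3: [PARSE:-, VALIDATE:P2(v=10,ok=F), TRANSFORM:P1(v=0,ok=F), EMIT:-] out:-; in:-
Tick 4: [PARSE:P3(v=13,ok=F), VALIDATE:-, TRANSFORM:P2(v=0,ok=F), EMIT:P1(v=0,ok=F)] out:-; in:P3
Tick 5: [PARSE:-, VALIDATE:P3(v=13,ok=F), TRANSFORM:-, EMIT:P2(v=0,ok=F)] out:P1(v=0); in:-
Tick 6: [PARSE:-, VALIDATE:-, TRANSFORM:P3(v=0,ok=F), EMIT:-] out:P2(v=0); in:-
At end of tick 6: ['-', '-', 'P3', '-']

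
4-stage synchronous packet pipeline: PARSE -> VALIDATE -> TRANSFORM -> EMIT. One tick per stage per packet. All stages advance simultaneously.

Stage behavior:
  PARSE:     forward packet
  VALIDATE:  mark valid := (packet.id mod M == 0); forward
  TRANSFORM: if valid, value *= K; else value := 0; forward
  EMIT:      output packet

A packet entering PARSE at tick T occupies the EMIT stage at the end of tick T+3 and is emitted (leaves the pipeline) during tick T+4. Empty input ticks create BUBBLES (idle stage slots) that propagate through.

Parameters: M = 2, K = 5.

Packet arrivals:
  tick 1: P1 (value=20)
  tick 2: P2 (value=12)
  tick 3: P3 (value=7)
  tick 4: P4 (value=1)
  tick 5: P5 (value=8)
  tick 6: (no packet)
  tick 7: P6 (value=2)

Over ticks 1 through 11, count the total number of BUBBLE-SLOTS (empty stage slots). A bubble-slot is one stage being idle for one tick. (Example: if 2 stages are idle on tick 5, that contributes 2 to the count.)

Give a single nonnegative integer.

Answer: 20

Derivation:
Tick 1: [PARSE:P1(v=20,ok=F), VALIDATE:-, TRANSFORM:-, EMIT:-] out:-; bubbles=3
Tick 2: [PARSE:P2(v=12,ok=F), VALIDATE:P1(v=20,ok=F), TRANSFORM:-, EMIT:-] out:-; bubbles=2
Tick 3: [PARSE:P3(v=7,ok=F), VALIDATE:P2(v=12,ok=T), TRANSFORM:P1(v=0,ok=F), EMIT:-] out:-; bubbles=1
Tick 4: [PARSE:P4(v=1,ok=F), VALIDATE:P3(v=7,ok=F), TRANSFORM:P2(v=60,ok=T), EMIT:P1(v=0,ok=F)] out:-; bubbles=0
Tick 5: [PARSE:P5(v=8,ok=F), VALIDATE:P4(v=1,ok=T), TRANSFORM:P3(v=0,ok=F), EMIT:P2(v=60,ok=T)] out:P1(v=0); bubbles=0
Tick 6: [PARSE:-, VALIDATE:P5(v=8,ok=F), TRANSFORM:P4(v=5,ok=T), EMIT:P3(v=0,ok=F)] out:P2(v=60); bubbles=1
Tick 7: [PARSE:P6(v=2,ok=F), VALIDATE:-, TRANSFORM:P5(v=0,ok=F), EMIT:P4(v=5,ok=T)] out:P3(v=0); bubbles=1
Tick 8: [PARSE:-, VALIDATE:P6(v=2,ok=T), TRANSFORM:-, EMIT:P5(v=0,ok=F)] out:P4(v=5); bubbles=2
Tick 9: [PARSE:-, VALIDATE:-, TRANSFORM:P6(v=10,ok=T), EMIT:-] out:P5(v=0); bubbles=3
Tick 10: [PARSE:-, VALIDATE:-, TRANSFORM:-, EMIT:P6(v=10,ok=T)] out:-; bubbles=3
Tick 11: [PARSE:-, VALIDATE:-, TRANSFORM:-, EMIT:-] out:P6(v=10); bubbles=4
Total bubble-slots: 20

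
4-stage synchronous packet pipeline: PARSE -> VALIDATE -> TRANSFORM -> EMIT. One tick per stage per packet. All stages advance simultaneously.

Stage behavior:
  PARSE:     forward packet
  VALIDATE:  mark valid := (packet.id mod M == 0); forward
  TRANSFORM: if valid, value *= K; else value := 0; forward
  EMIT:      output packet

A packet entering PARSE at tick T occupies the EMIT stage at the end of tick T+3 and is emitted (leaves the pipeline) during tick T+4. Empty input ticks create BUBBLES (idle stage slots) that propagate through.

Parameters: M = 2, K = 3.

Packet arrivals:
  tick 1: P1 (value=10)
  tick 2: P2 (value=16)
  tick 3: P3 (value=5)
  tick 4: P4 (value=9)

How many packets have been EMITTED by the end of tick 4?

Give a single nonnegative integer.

Tick 1: [PARSE:P1(v=10,ok=F), VALIDATE:-, TRANSFORM:-, EMIT:-] out:-; in:P1
Tick 2: [PARSE:P2(v=16,ok=F), VALIDATE:P1(v=10,ok=F), TRANSFORM:-, EMIT:-] out:-; in:P2
Tick 3: [PARSE:P3(v=5,ok=F), VALIDATE:P2(v=16,ok=T), TRANSFORM:P1(v=0,ok=F), EMIT:-] out:-; in:P3
Tick 4: [PARSE:P4(v=9,ok=F), VALIDATE:P3(v=5,ok=F), TRANSFORM:P2(v=48,ok=T), EMIT:P1(v=0,ok=F)] out:-; in:P4
Emitted by tick 4: []

Answer: 0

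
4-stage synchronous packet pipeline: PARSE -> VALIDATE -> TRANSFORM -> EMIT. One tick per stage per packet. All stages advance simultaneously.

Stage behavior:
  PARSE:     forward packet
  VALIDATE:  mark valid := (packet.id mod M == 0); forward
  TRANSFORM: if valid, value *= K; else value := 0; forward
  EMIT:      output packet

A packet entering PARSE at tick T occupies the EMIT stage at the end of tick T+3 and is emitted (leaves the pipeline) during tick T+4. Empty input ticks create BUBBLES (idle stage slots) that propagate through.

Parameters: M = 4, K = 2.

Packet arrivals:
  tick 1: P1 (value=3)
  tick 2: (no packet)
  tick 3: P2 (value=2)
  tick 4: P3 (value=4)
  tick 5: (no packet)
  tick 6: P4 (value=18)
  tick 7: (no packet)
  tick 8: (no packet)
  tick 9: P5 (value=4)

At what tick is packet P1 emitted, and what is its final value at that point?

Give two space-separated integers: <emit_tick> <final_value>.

Answer: 5 0

Derivation:
Tick 1: [PARSE:P1(v=3,ok=F), VALIDATE:-, TRANSFORM:-, EMIT:-] out:-; in:P1
Tick 2: [PARSE:-, VALIDATE:P1(v=3,ok=F), TRANSFORM:-, EMIT:-] out:-; in:-
Tick 3: [PARSE:P2(v=2,ok=F), VALIDATE:-, TRANSFORM:P1(v=0,ok=F), EMIT:-] out:-; in:P2
Tick 4: [PARSE:P3(v=4,ok=F), VALIDATE:P2(v=2,ok=F), TRANSFORM:-, EMIT:P1(v=0,ok=F)] out:-; in:P3
Tick 5: [PARSE:-, VALIDATE:P3(v=4,ok=F), TRANSFORM:P2(v=0,ok=F), EMIT:-] out:P1(v=0); in:-
Tick 6: [PARSE:P4(v=18,ok=F), VALIDATE:-, TRANSFORM:P3(v=0,ok=F), EMIT:P2(v=0,ok=F)] out:-; in:P4
Tick 7: [PARSE:-, VALIDATE:P4(v=18,ok=T), TRANSFORM:-, EMIT:P3(v=0,ok=F)] out:P2(v=0); in:-
Tick 8: [PARSE:-, VALIDATE:-, TRANSFORM:P4(v=36,ok=T), EMIT:-] out:P3(v=0); in:-
Tick 9: [PARSE:P5(v=4,ok=F), VALIDATE:-, TRANSFORM:-, EMIT:P4(v=36,ok=T)] out:-; in:P5
Tick 10: [PARSE:-, VALIDATE:P5(v=4,ok=F), TRANSFORM:-, EMIT:-] out:P4(v=36); in:-
Tick 11: [PARSE:-, VALIDATE:-, TRANSFORM:P5(v=0,ok=F), EMIT:-] out:-; in:-
Tick 12: [PARSE:-, VALIDATE:-, TRANSFORM:-, EMIT:P5(v=0,ok=F)] out:-; in:-
Tick 13: [PARSE:-, VALIDATE:-, TRANSFORM:-, EMIT:-] out:P5(v=0); in:-
P1: arrives tick 1, valid=False (id=1, id%4=1), emit tick 5, final value 0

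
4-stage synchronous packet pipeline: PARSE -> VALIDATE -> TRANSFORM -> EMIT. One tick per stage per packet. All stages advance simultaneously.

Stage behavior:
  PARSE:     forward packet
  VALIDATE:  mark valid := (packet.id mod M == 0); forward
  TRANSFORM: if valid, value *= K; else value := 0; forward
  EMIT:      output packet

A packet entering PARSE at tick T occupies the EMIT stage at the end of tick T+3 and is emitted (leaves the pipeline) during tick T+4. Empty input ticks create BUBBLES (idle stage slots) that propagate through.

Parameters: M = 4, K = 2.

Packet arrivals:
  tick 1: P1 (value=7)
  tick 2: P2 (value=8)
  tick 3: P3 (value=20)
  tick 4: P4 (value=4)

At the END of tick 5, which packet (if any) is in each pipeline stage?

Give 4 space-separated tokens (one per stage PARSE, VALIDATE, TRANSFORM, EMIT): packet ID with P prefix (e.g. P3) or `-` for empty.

Tick 1: [PARSE:P1(v=7,ok=F), VALIDATE:-, TRANSFORM:-, EMIT:-] out:-; in:P1
Tick 2: [PARSE:P2(v=8,ok=F), VALIDATE:P1(v=7,ok=F), TRANSFORM:-, EMIT:-] out:-; in:P2
Tick 3: [PARSE:P3(v=20,ok=F), VALIDATE:P2(v=8,ok=F), TRANSFORM:P1(v=0,ok=F), EMIT:-] out:-; in:P3
Tick 4: [PARSE:P4(v=4,ok=F), VALIDATE:P3(v=20,ok=F), TRANSFORM:P2(v=0,ok=F), EMIT:P1(v=0,ok=F)] out:-; in:P4
Tick 5: [PARSE:-, VALIDATE:P4(v=4,ok=T), TRANSFORM:P3(v=0,ok=F), EMIT:P2(v=0,ok=F)] out:P1(v=0); in:-
At end of tick 5: ['-', 'P4', 'P3', 'P2']

Answer: - P4 P3 P2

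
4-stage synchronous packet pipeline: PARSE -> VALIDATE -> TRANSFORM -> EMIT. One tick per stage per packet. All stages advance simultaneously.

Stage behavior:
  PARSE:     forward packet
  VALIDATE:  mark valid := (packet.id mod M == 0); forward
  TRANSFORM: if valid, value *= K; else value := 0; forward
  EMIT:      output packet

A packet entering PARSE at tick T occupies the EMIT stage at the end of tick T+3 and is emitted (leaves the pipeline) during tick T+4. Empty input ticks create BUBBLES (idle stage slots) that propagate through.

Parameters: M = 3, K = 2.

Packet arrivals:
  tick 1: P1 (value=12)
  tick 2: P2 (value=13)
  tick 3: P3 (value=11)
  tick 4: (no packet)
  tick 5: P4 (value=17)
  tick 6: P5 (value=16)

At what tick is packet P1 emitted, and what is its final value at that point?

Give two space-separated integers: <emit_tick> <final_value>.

Tick 1: [PARSE:P1(v=12,ok=F), VALIDATE:-, TRANSFORM:-, EMIT:-] out:-; in:P1
Tick 2: [PARSE:P2(v=13,ok=F), VALIDATE:P1(v=12,ok=F), TRANSFORM:-, EMIT:-] out:-; in:P2
Tick 3: [PARSE:P3(v=11,ok=F), VALIDATE:P2(v=13,ok=F), TRANSFORM:P1(v=0,ok=F), EMIT:-] out:-; in:P3
Tick 4: [PARSE:-, VALIDATE:P3(v=11,ok=T), TRANSFORM:P2(v=0,ok=F), EMIT:P1(v=0,ok=F)] out:-; in:-
Tick 5: [PARSE:P4(v=17,ok=F), VALIDATE:-, TRANSFORM:P3(v=22,ok=T), EMIT:P2(v=0,ok=F)] out:P1(v=0); in:P4
Tick 6: [PARSE:P5(v=16,ok=F), VALIDATE:P4(v=17,ok=F), TRANSFORM:-, EMIT:P3(v=22,ok=T)] out:P2(v=0); in:P5
Tick 7: [PARSE:-, VALIDATE:P5(v=16,ok=F), TRANSFORM:P4(v=0,ok=F), EMIT:-] out:P3(v=22); in:-
Tick 8: [PARSE:-, VALIDATE:-, TRANSFORM:P5(v=0,ok=F), EMIT:P4(v=0,ok=F)] out:-; in:-
Tick 9: [PARSE:-, VALIDATE:-, TRANSFORM:-, EMIT:P5(v=0,ok=F)] out:P4(v=0); in:-
Tick 10: [PARSE:-, VALIDATE:-, TRANSFORM:-, EMIT:-] out:P5(v=0); in:-
P1: arrives tick 1, valid=False (id=1, id%3=1), emit tick 5, final value 0

Answer: 5 0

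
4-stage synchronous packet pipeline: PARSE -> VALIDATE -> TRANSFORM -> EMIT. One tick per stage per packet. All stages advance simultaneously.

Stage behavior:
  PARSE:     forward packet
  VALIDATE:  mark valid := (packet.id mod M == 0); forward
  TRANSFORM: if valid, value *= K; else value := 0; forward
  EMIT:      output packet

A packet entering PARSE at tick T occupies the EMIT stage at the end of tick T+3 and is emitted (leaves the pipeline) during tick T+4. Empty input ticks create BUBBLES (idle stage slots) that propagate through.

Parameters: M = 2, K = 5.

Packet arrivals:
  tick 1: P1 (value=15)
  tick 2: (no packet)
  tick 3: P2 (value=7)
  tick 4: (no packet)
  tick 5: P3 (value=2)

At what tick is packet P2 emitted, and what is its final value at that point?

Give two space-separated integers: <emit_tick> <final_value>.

Answer: 7 35

Derivation:
Tick 1: [PARSE:P1(v=15,ok=F), VALIDATE:-, TRANSFORM:-, EMIT:-] out:-; in:P1
Tick 2: [PARSE:-, VALIDATE:P1(v=15,ok=F), TRANSFORM:-, EMIT:-] out:-; in:-
Tick 3: [PARSE:P2(v=7,ok=F), VALIDATE:-, TRANSFORM:P1(v=0,ok=F), EMIT:-] out:-; in:P2
Tick 4: [PARSE:-, VALIDATE:P2(v=7,ok=T), TRANSFORM:-, EMIT:P1(v=0,ok=F)] out:-; in:-
Tick 5: [PARSE:P3(v=2,ok=F), VALIDATE:-, TRANSFORM:P2(v=35,ok=T), EMIT:-] out:P1(v=0); in:P3
Tick 6: [PARSE:-, VALIDATE:P3(v=2,ok=F), TRANSFORM:-, EMIT:P2(v=35,ok=T)] out:-; in:-
Tick 7: [PARSE:-, VALIDATE:-, TRANSFORM:P3(v=0,ok=F), EMIT:-] out:P2(v=35); in:-
Tick 8: [PARSE:-, VALIDATE:-, TRANSFORM:-, EMIT:P3(v=0,ok=F)] out:-; in:-
Tick 9: [PARSE:-, VALIDATE:-, TRANSFORM:-, EMIT:-] out:P3(v=0); in:-
P2: arrives tick 3, valid=True (id=2, id%2=0), emit tick 7, final value 35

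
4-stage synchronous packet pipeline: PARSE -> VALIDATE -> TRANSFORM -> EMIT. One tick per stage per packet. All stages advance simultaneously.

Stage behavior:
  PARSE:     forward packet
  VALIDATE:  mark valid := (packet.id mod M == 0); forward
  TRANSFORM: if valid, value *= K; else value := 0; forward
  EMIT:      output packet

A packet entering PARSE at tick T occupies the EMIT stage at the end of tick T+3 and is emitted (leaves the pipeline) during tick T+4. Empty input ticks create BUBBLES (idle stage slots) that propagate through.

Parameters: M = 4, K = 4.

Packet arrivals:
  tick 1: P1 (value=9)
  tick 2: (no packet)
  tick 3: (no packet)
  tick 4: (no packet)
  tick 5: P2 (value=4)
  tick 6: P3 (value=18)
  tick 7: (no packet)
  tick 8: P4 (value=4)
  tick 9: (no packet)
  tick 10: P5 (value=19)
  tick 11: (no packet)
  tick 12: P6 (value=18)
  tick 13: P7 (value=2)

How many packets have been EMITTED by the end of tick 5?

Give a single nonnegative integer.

Answer: 1

Derivation:
Tick 1: [PARSE:P1(v=9,ok=F), VALIDATE:-, TRANSFORM:-, EMIT:-] out:-; in:P1
Tick 2: [PARSE:-, VALIDATE:P1(v=9,ok=F), TRANSFORM:-, EMIT:-] out:-; in:-
Tick 3: [PARSE:-, VALIDATE:-, TRANSFORM:P1(v=0,ok=F), EMIT:-] out:-; in:-
Tick 4: [PARSE:-, VALIDATE:-, TRANSFORM:-, EMIT:P1(v=0,ok=F)] out:-; in:-
Tick 5: [PARSE:P2(v=4,ok=F), VALIDATE:-, TRANSFORM:-, EMIT:-] out:P1(v=0); in:P2
Emitted by tick 5: ['P1']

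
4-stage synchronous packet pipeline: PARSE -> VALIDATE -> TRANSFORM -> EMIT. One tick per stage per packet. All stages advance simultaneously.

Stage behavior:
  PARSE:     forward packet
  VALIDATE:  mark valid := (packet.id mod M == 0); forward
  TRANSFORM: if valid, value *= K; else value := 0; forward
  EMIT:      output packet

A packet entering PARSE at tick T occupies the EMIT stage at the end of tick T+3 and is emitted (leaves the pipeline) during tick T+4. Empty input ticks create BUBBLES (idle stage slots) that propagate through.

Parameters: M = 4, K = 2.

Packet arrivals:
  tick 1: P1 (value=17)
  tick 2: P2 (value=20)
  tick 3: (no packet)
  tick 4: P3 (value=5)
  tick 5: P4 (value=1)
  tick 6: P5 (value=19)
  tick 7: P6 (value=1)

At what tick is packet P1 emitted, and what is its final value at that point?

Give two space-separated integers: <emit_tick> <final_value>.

Answer: 5 0

Derivation:
Tick 1: [PARSE:P1(v=17,ok=F), VALIDATE:-, TRANSFORM:-, EMIT:-] out:-; in:P1
Tick 2: [PARSE:P2(v=20,ok=F), VALIDATE:P1(v=17,ok=F), TRANSFORM:-, EMIT:-] out:-; in:P2
Tick 3: [PARSE:-, VALIDATE:P2(v=20,ok=F), TRANSFORM:P1(v=0,ok=F), EMIT:-] out:-; in:-
Tick 4: [PARSE:P3(v=5,ok=F), VALIDATE:-, TRANSFORM:P2(v=0,ok=F), EMIT:P1(v=0,ok=F)] out:-; in:P3
Tick 5: [PARSE:P4(v=1,ok=F), VALIDATE:P3(v=5,ok=F), TRANSFORM:-, EMIT:P2(v=0,ok=F)] out:P1(v=0); in:P4
Tick 6: [PARSE:P5(v=19,ok=F), VALIDATE:P4(v=1,ok=T), TRANSFORM:P3(v=0,ok=F), EMIT:-] out:P2(v=0); in:P5
Tick 7: [PARSE:P6(v=1,ok=F), VALIDATE:P5(v=19,ok=F), TRANSFORM:P4(v=2,ok=T), EMIT:P3(v=0,ok=F)] out:-; in:P6
Tick 8: [PARSE:-, VALIDATE:P6(v=1,ok=F), TRANSFORM:P5(v=0,ok=F), EMIT:P4(v=2,ok=T)] out:P3(v=0); in:-
Tick 9: [PARSE:-, VALIDATE:-, TRANSFORM:P6(v=0,ok=F), EMIT:P5(v=0,ok=F)] out:P4(v=2); in:-
Tick 10: [PARSE:-, VALIDATE:-, TRANSFORM:-, EMIT:P6(v=0,ok=F)] out:P5(v=0); in:-
Tick 11: [PARSE:-, VALIDATE:-, TRANSFORM:-, EMIT:-] out:P6(v=0); in:-
P1: arrives tick 1, valid=False (id=1, id%4=1), emit tick 5, final value 0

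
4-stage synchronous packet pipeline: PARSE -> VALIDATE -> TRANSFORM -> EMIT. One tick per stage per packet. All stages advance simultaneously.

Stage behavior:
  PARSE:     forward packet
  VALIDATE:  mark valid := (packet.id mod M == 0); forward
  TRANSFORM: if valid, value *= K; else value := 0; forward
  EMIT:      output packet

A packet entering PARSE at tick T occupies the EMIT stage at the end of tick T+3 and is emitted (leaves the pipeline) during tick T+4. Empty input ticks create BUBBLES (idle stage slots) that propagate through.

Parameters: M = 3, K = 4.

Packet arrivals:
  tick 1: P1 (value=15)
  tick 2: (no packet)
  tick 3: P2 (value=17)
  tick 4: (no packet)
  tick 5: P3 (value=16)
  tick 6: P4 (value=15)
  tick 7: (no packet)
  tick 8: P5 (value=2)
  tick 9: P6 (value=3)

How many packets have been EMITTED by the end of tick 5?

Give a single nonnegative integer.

Tick 1: [PARSE:P1(v=15,ok=F), VALIDATE:-, TRANSFORM:-, EMIT:-] out:-; in:P1
Tick 2: [PARSE:-, VALIDATE:P1(v=15,ok=F), TRANSFORM:-, EMIT:-] out:-; in:-
Tick 3: [PARSE:P2(v=17,ok=F), VALIDATE:-, TRANSFORM:P1(v=0,ok=F), EMIT:-] out:-; in:P2
Tick 4: [PARSE:-, VALIDATE:P2(v=17,ok=F), TRANSFORM:-, EMIT:P1(v=0,ok=F)] out:-; in:-
Tick 5: [PARSE:P3(v=16,ok=F), VALIDATE:-, TRANSFORM:P2(v=0,ok=F), EMIT:-] out:P1(v=0); in:P3
Emitted by tick 5: ['P1']

Answer: 1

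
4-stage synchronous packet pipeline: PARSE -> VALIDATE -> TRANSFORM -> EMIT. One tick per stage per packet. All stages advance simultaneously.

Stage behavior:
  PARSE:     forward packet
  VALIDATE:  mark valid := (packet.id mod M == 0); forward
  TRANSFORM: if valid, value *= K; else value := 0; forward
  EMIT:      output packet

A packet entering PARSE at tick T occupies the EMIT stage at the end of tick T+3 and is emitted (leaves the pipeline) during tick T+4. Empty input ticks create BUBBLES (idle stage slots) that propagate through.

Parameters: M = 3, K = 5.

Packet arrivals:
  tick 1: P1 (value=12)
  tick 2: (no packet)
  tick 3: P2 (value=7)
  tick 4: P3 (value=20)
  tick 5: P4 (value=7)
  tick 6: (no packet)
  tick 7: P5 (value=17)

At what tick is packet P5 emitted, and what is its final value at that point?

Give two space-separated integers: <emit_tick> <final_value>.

Tick 1: [PARSE:P1(v=12,ok=F), VALIDATE:-, TRANSFORM:-, EMIT:-] out:-; in:P1
Tick 2: [PARSE:-, VALIDATE:P1(v=12,ok=F), TRANSFORM:-, EMIT:-] out:-; in:-
Tick 3: [PARSE:P2(v=7,ok=F), VALIDATE:-, TRANSFORM:P1(v=0,ok=F), EMIT:-] out:-; in:P2
Tick 4: [PARSE:P3(v=20,ok=F), VALIDATE:P2(v=7,ok=F), TRANSFORM:-, EMIT:P1(v=0,ok=F)] out:-; in:P3
Tick 5: [PARSE:P4(v=7,ok=F), VALIDATE:P3(v=20,ok=T), TRANSFORM:P2(v=0,ok=F), EMIT:-] out:P1(v=0); in:P4
Tick 6: [PARSE:-, VALIDATE:P4(v=7,ok=F), TRANSFORM:P3(v=100,ok=T), EMIT:P2(v=0,ok=F)] out:-; in:-
Tick 7: [PARSE:P5(v=17,ok=F), VALIDATE:-, TRANSFORM:P4(v=0,ok=F), EMIT:P3(v=100,ok=T)] out:P2(v=0); in:P5
Tick 8: [PARSE:-, VALIDATE:P5(v=17,ok=F), TRANSFORM:-, EMIT:P4(v=0,ok=F)] out:P3(v=100); in:-
Tick 9: [PARSE:-, VALIDATE:-, TRANSFORM:P5(v=0,ok=F), EMIT:-] out:P4(v=0); in:-
Tick 10: [PARSE:-, VALIDATE:-, TRANSFORM:-, EMIT:P5(v=0,ok=F)] out:-; in:-
Tick 11: [PARSE:-, VALIDATE:-, TRANSFORM:-, EMIT:-] out:P5(v=0); in:-
P5: arrives tick 7, valid=False (id=5, id%3=2), emit tick 11, final value 0

Answer: 11 0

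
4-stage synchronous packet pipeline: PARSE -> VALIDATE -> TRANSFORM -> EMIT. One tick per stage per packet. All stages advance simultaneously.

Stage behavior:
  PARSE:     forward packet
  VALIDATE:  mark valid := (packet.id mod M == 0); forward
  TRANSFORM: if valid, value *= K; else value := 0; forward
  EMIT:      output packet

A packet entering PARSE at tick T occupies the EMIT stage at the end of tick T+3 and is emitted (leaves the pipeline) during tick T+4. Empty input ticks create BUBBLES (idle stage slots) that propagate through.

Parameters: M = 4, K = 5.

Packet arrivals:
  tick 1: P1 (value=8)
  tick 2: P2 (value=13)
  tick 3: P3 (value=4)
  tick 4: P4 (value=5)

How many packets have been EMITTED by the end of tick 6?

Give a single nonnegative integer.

Tick 1: [PARSE:P1(v=8,ok=F), VALIDATE:-, TRANSFORM:-, EMIT:-] out:-; in:P1
Tick 2: [PARSE:P2(v=13,ok=F), VALIDATE:P1(v=8,ok=F), TRANSFORM:-, EMIT:-] out:-; in:P2
Tick 3: [PARSE:P3(v=4,ok=F), VALIDATE:P2(v=13,ok=F), TRANSFORM:P1(v=0,ok=F), EMIT:-] out:-; in:P3
Tick 4: [PARSE:P4(v=5,ok=F), VALIDATE:P3(v=4,ok=F), TRANSFORM:P2(v=0,ok=F), EMIT:P1(v=0,ok=F)] out:-; in:P4
Tick 5: [PARSE:-, VALIDATE:P4(v=5,ok=T), TRANSFORM:P3(v=0,ok=F), EMIT:P2(v=0,ok=F)] out:P1(v=0); in:-
Tick 6: [PARSE:-, VALIDATE:-, TRANSFORM:P4(v=25,ok=T), EMIT:P3(v=0,ok=F)] out:P2(v=0); in:-
Emitted by tick 6: ['P1', 'P2']

Answer: 2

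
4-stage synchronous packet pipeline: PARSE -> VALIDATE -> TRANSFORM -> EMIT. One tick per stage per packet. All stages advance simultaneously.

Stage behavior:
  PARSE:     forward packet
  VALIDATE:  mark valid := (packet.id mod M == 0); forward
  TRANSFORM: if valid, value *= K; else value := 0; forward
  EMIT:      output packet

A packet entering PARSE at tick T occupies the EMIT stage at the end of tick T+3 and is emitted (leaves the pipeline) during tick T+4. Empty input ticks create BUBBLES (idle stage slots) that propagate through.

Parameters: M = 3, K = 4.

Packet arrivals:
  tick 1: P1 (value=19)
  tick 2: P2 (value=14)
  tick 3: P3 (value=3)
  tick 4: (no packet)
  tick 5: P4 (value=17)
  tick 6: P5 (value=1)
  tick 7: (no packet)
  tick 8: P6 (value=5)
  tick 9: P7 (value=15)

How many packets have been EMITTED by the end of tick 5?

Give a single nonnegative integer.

Tick 1: [PARSE:P1(v=19,ok=F), VALIDATE:-, TRANSFORM:-, EMIT:-] out:-; in:P1
Tick 2: [PARSE:P2(v=14,ok=F), VALIDATE:P1(v=19,ok=F), TRANSFORM:-, EMIT:-] out:-; in:P2
Tick 3: [PARSE:P3(v=3,ok=F), VALIDATE:P2(v=14,ok=F), TRANSFORM:P1(v=0,ok=F), EMIT:-] out:-; in:P3
Tick 4: [PARSE:-, VALIDATE:P3(v=3,ok=T), TRANSFORM:P2(v=0,ok=F), EMIT:P1(v=0,ok=F)] out:-; in:-
Tick 5: [PARSE:P4(v=17,ok=F), VALIDATE:-, TRANSFORM:P3(v=12,ok=T), EMIT:P2(v=0,ok=F)] out:P1(v=0); in:P4
Emitted by tick 5: ['P1']

Answer: 1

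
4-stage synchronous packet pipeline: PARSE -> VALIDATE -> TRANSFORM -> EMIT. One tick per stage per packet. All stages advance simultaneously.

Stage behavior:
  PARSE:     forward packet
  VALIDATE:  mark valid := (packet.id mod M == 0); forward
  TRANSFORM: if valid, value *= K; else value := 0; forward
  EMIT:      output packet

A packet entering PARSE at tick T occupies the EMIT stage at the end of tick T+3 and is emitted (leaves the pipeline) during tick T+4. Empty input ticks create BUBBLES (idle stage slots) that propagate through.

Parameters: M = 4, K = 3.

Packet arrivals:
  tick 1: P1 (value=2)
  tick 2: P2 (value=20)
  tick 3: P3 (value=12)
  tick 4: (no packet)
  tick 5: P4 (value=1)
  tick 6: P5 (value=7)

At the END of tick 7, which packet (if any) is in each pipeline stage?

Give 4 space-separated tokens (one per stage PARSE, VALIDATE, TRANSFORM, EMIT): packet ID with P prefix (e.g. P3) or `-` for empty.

Answer: - P5 P4 -

Derivation:
Tick 1: [PARSE:P1(v=2,ok=F), VALIDATE:-, TRANSFORM:-, EMIT:-] out:-; in:P1
Tick 2: [PARSE:P2(v=20,ok=F), VALIDATE:P1(v=2,ok=F), TRANSFORM:-, EMIT:-] out:-; in:P2
Tick 3: [PARSE:P3(v=12,ok=F), VALIDATE:P2(v=20,ok=F), TRANSFORM:P1(v=0,ok=F), EMIT:-] out:-; in:P3
Tick 4: [PARSE:-, VALIDATE:P3(v=12,ok=F), TRANSFORM:P2(v=0,ok=F), EMIT:P1(v=0,ok=F)] out:-; in:-
Tick 5: [PARSE:P4(v=1,ok=F), VALIDATE:-, TRANSFORM:P3(v=0,ok=F), EMIT:P2(v=0,ok=F)] out:P1(v=0); in:P4
Tick 6: [PARSE:P5(v=7,ok=F), VALIDATE:P4(v=1,ok=T), TRANSFORM:-, EMIT:P3(v=0,ok=F)] out:P2(v=0); in:P5
Tick 7: [PARSE:-, VALIDATE:P5(v=7,ok=F), TRANSFORM:P4(v=3,ok=T), EMIT:-] out:P3(v=0); in:-
At end of tick 7: ['-', 'P5', 'P4', '-']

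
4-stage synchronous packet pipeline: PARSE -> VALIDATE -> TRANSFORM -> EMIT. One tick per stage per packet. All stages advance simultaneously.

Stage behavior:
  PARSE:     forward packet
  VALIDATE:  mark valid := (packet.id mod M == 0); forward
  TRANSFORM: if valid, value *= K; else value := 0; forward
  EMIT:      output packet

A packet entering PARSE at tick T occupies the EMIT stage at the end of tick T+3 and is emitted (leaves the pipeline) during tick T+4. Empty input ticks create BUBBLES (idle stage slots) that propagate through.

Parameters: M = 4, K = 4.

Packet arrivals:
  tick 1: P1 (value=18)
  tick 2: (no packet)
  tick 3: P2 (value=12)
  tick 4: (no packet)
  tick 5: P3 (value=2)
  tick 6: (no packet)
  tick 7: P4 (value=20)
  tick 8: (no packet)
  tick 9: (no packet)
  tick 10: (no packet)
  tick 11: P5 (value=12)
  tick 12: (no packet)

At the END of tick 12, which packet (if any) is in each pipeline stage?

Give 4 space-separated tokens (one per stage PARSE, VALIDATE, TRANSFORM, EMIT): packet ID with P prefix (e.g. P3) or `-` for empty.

Answer: - P5 - -

Derivation:
Tick 1: [PARSE:P1(v=18,ok=F), VALIDATE:-, TRANSFORM:-, EMIT:-] out:-; in:P1
Tick 2: [PARSE:-, VALIDATE:P1(v=18,ok=F), TRANSFORM:-, EMIT:-] out:-; in:-
Tick 3: [PARSE:P2(v=12,ok=F), VALIDATE:-, TRANSFORM:P1(v=0,ok=F), EMIT:-] out:-; in:P2
Tick 4: [PARSE:-, VALIDATE:P2(v=12,ok=F), TRANSFORM:-, EMIT:P1(v=0,ok=F)] out:-; in:-
Tick 5: [PARSE:P3(v=2,ok=F), VALIDATE:-, TRANSFORM:P2(v=0,ok=F), EMIT:-] out:P1(v=0); in:P3
Tick 6: [PARSE:-, VALIDATE:P3(v=2,ok=F), TRANSFORM:-, EMIT:P2(v=0,ok=F)] out:-; in:-
Tick 7: [PARSE:P4(v=20,ok=F), VALIDATE:-, TRANSFORM:P3(v=0,ok=F), EMIT:-] out:P2(v=0); in:P4
Tick 8: [PARSE:-, VALIDATE:P4(v=20,ok=T), TRANSFORM:-, EMIT:P3(v=0,ok=F)] out:-; in:-
Tick 9: [PARSE:-, VALIDATE:-, TRANSFORM:P4(v=80,ok=T), EMIT:-] out:P3(v=0); in:-
Tick 10: [PARSE:-, VALIDATE:-, TRANSFORM:-, EMIT:P4(v=80,ok=T)] out:-; in:-
Tick 11: [PARSE:P5(v=12,ok=F), VALIDATE:-, TRANSFORM:-, EMIT:-] out:P4(v=80); in:P5
Tick 12: [PARSE:-, VALIDATE:P5(v=12,ok=F), TRANSFORM:-, EMIT:-] out:-; in:-
At end of tick 12: ['-', 'P5', '-', '-']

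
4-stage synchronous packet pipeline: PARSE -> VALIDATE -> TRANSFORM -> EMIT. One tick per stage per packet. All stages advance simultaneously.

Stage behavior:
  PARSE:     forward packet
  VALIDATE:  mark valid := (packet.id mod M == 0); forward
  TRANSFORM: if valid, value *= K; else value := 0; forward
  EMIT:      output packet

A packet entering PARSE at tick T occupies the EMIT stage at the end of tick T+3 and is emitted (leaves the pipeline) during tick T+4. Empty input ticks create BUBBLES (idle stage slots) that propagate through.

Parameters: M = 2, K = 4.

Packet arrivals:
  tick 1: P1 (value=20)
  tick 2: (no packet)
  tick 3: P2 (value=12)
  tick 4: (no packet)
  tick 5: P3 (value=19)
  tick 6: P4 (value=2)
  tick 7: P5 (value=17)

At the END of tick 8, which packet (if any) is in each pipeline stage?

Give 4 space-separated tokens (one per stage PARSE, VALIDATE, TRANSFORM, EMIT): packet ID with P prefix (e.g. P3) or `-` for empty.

Tick 1: [PARSE:P1(v=20,ok=F), VALIDATE:-, TRANSFORM:-, EMIT:-] out:-; in:P1
Tick 2: [PARSE:-, VALIDATE:P1(v=20,ok=F), TRANSFORM:-, EMIT:-] out:-; in:-
Tick 3: [PARSE:P2(v=12,ok=F), VALIDATE:-, TRANSFORM:P1(v=0,ok=F), EMIT:-] out:-; in:P2
Tick 4: [PARSE:-, VALIDATE:P2(v=12,ok=T), TRANSFORM:-, EMIT:P1(v=0,ok=F)] out:-; in:-
Tick 5: [PARSE:P3(v=19,ok=F), VALIDATE:-, TRANSFORM:P2(v=48,ok=T), EMIT:-] out:P1(v=0); in:P3
Tick 6: [PARSE:P4(v=2,ok=F), VALIDATE:P3(v=19,ok=F), TRANSFORM:-, EMIT:P2(v=48,ok=T)] out:-; in:P4
Tick 7: [PARSE:P5(v=17,ok=F), VALIDATE:P4(v=2,ok=T), TRANSFORM:P3(v=0,ok=F), EMIT:-] out:P2(v=48); in:P5
Tick 8: [PARSE:-, VALIDATE:P5(v=17,ok=F), TRANSFORM:P4(v=8,ok=T), EMIT:P3(v=0,ok=F)] out:-; in:-
At end of tick 8: ['-', 'P5', 'P4', 'P3']

Answer: - P5 P4 P3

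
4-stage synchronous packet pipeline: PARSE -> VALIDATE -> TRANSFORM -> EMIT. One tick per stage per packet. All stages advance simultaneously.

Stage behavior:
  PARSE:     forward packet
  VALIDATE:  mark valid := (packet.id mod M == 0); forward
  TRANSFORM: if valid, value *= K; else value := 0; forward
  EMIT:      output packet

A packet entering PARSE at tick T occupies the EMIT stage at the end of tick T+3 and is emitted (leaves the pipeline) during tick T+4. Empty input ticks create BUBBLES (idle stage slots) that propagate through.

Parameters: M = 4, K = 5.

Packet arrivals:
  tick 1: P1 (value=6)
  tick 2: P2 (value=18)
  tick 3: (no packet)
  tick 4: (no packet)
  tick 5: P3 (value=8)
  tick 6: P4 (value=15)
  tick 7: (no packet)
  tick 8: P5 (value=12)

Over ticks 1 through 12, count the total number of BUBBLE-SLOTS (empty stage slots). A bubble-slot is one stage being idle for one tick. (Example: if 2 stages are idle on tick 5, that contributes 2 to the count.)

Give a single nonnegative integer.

Tick 1: [PARSE:P1(v=6,ok=F), VALIDATE:-, TRANSFORM:-, EMIT:-] out:-; bubbles=3
Tick 2: [PARSE:P2(v=18,ok=F), VALIDATE:P1(v=6,ok=F), TRANSFORM:-, EMIT:-] out:-; bubbles=2
Tick 3: [PARSE:-, VALIDATE:P2(v=18,ok=F), TRANSFORM:P1(v=0,ok=F), EMIT:-] out:-; bubbles=2
Tick 4: [PARSE:-, VALIDATE:-, TRANSFORM:P2(v=0,ok=F), EMIT:P1(v=0,ok=F)] out:-; bubbles=2
Tick 5: [PARSE:P3(v=8,ok=F), VALIDATE:-, TRANSFORM:-, EMIT:P2(v=0,ok=F)] out:P1(v=0); bubbles=2
Tick 6: [PARSE:P4(v=15,ok=F), VALIDATE:P3(v=8,ok=F), TRANSFORM:-, EMIT:-] out:P2(v=0); bubbles=2
Tick 7: [PARSE:-, VALIDATE:P4(v=15,ok=T), TRANSFORM:P3(v=0,ok=F), EMIT:-] out:-; bubbles=2
Tick 8: [PARSE:P5(v=12,ok=F), VALIDATE:-, TRANSFORM:P4(v=75,ok=T), EMIT:P3(v=0,ok=F)] out:-; bubbles=1
Tick 9: [PARSE:-, VALIDATE:P5(v=12,ok=F), TRANSFORM:-, EMIT:P4(v=75,ok=T)] out:P3(v=0); bubbles=2
Tick 10: [PARSE:-, VALIDATE:-, TRANSFORM:P5(v=0,ok=F), EMIT:-] out:P4(v=75); bubbles=3
Tick 11: [PARSE:-, VALIDATE:-, TRANSFORM:-, EMIT:P5(v=0,ok=F)] out:-; bubbles=3
Tick 12: [PARSE:-, VALIDATE:-, TRANSFORM:-, EMIT:-] out:P5(v=0); bubbles=4
Total bubble-slots: 28

Answer: 28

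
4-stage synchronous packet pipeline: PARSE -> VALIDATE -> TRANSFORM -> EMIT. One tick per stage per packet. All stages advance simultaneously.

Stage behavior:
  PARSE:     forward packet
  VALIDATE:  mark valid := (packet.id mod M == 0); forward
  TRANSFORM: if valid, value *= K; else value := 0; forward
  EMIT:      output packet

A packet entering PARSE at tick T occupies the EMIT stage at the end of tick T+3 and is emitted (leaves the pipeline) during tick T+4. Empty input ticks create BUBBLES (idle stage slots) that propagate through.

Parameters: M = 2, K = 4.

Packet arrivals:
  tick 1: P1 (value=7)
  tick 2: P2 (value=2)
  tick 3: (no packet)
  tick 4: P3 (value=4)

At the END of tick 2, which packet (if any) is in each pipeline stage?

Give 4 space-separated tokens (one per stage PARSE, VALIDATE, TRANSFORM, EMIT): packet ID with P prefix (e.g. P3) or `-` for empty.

Answer: P2 P1 - -

Derivation:
Tick 1: [PARSE:P1(v=7,ok=F), VALIDATE:-, TRANSFORM:-, EMIT:-] out:-; in:P1
Tick 2: [PARSE:P2(v=2,ok=F), VALIDATE:P1(v=7,ok=F), TRANSFORM:-, EMIT:-] out:-; in:P2
At end of tick 2: ['P2', 'P1', '-', '-']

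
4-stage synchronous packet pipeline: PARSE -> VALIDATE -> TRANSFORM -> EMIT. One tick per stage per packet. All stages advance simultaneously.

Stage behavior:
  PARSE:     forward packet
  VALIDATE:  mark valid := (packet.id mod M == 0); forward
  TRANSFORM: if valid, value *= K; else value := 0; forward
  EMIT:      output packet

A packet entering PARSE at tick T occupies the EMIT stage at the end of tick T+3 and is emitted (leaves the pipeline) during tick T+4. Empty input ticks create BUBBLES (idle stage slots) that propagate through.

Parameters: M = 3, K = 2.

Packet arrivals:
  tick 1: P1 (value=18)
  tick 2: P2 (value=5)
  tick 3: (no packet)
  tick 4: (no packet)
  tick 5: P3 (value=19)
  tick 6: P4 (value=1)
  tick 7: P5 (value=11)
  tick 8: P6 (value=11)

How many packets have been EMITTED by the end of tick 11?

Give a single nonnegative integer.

Answer: 5

Derivation:
Tick 1: [PARSE:P1(v=18,ok=F), VALIDATE:-, TRANSFORM:-, EMIT:-] out:-; in:P1
Tick 2: [PARSE:P2(v=5,ok=F), VALIDATE:P1(v=18,ok=F), TRANSFORM:-, EMIT:-] out:-; in:P2
Tick 3: [PARSE:-, VALIDATE:P2(v=5,ok=F), TRANSFORM:P1(v=0,ok=F), EMIT:-] out:-; in:-
Tick 4: [PARSE:-, VALIDATE:-, TRANSFORM:P2(v=0,ok=F), EMIT:P1(v=0,ok=F)] out:-; in:-
Tick 5: [PARSE:P3(v=19,ok=F), VALIDATE:-, TRANSFORM:-, EMIT:P2(v=0,ok=F)] out:P1(v=0); in:P3
Tick 6: [PARSE:P4(v=1,ok=F), VALIDATE:P3(v=19,ok=T), TRANSFORM:-, EMIT:-] out:P2(v=0); in:P4
Tick 7: [PARSE:P5(v=11,ok=F), VALIDATE:P4(v=1,ok=F), TRANSFORM:P3(v=38,ok=T), EMIT:-] out:-; in:P5
Tick 8: [PARSE:P6(v=11,ok=F), VALIDATE:P5(v=11,ok=F), TRANSFORM:P4(v=0,ok=F), EMIT:P3(v=38,ok=T)] out:-; in:P6
Tick 9: [PARSE:-, VALIDATE:P6(v=11,ok=T), TRANSFORM:P5(v=0,ok=F), EMIT:P4(v=0,ok=F)] out:P3(v=38); in:-
Tick 10: [PARSE:-, VALIDATE:-, TRANSFORM:P6(v=22,ok=T), EMIT:P5(v=0,ok=F)] out:P4(v=0); in:-
Tick 11: [PARSE:-, VALIDATE:-, TRANSFORM:-, EMIT:P6(v=22,ok=T)] out:P5(v=0); in:-
Emitted by tick 11: ['P1', 'P2', 'P3', 'P4', 'P5']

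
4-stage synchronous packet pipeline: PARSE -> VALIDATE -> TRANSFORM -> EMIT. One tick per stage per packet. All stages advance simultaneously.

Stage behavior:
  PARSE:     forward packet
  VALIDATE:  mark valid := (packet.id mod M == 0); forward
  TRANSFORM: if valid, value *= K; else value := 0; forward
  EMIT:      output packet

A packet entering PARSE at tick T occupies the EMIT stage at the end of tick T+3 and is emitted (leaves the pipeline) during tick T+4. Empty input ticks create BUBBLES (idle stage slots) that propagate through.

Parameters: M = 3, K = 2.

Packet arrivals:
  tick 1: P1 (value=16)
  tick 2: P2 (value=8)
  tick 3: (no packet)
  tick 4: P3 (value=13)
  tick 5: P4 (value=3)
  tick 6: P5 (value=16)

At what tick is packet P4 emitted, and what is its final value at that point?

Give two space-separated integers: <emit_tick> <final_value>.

Tick 1: [PARSE:P1(v=16,ok=F), VALIDATE:-, TRANSFORM:-, EMIT:-] out:-; in:P1
Tick 2: [PARSE:P2(v=8,ok=F), VALIDATE:P1(v=16,ok=F), TRANSFORM:-, EMIT:-] out:-; in:P2
Tick 3: [PARSE:-, VALIDATE:P2(v=8,ok=F), TRANSFORM:P1(v=0,ok=F), EMIT:-] out:-; in:-
Tick 4: [PARSE:P3(v=13,ok=F), VALIDATE:-, TRANSFORM:P2(v=0,ok=F), EMIT:P1(v=0,ok=F)] out:-; in:P3
Tick 5: [PARSE:P4(v=3,ok=F), VALIDATE:P3(v=13,ok=T), TRANSFORM:-, EMIT:P2(v=0,ok=F)] out:P1(v=0); in:P4
Tick 6: [PARSE:P5(v=16,ok=F), VALIDATE:P4(v=3,ok=F), TRANSFORM:P3(v=26,ok=T), EMIT:-] out:P2(v=0); in:P5
Tick 7: [PARSE:-, VALIDATE:P5(v=16,ok=F), TRANSFORM:P4(v=0,ok=F), EMIT:P3(v=26,ok=T)] out:-; in:-
Tick 8: [PARSE:-, VALIDATE:-, TRANSFORM:P5(v=0,ok=F), EMIT:P4(v=0,ok=F)] out:P3(v=26); in:-
Tick 9: [PARSE:-, VALIDATE:-, TRANSFORM:-, EMIT:P5(v=0,ok=F)] out:P4(v=0); in:-
Tick 10: [PARSE:-, VALIDATE:-, TRANSFORM:-, EMIT:-] out:P5(v=0); in:-
P4: arrives tick 5, valid=False (id=4, id%3=1), emit tick 9, final value 0

Answer: 9 0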